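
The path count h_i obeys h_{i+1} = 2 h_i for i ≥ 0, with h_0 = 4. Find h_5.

128

h_1 = 2*4 = 8
h_2 = 2*8 = 16
h_3 = 2*16 = 32
h_4 = 2*32 = 64
h_5 = 2*64 = 128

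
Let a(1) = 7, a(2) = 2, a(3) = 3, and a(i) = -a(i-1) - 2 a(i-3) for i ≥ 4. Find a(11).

a(4) = -3 - 2(7) = -17
a(5) = -(-17) - 2(2) = 13
a(6) = -13 - 2(3) = -19
a(7) = -(-19) - 2(-17) = 53
a(8) = -53 - 2(13) = -79
a(9) = -(-79) - 2(-19) = 117
a(10) = -117 - 2(53) = -223
a(11) = -(-223) - 2(-79) = 381

381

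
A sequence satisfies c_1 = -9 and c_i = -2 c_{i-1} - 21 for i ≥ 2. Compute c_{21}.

-2097159

The fixed point is -21/(1 + 2) = -7, so c_i + 7 = -2(c_{i-1} + 7).
Hence c_i = -2·(-2)^{i-1} - 7.
c_{21} = -2·(-2)^{20} - 7 = -2·1048576 - 7 = -2097159.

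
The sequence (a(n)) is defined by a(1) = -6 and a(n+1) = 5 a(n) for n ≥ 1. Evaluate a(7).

a(2) = 5(-6) = -30
a(3) = 5(-30) = -150
a(4) = 5(-150) = -750
a(5) = 5(-750) = -3750
a(6) = 5(-3750) = -18750
a(7) = 5(-18750) = -93750

-93750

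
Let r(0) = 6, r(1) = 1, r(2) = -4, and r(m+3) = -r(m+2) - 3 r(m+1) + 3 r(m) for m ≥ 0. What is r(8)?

-646

r(3) = -(-4) - 3·1 + 3·6 = 19
r(4) = -19 - 3·(-4) + 3·1 = -4
r(5) = -(-4) - 3·19 + 3·(-4) = -65
r(6) = -(-65) - 3·(-4) + 3·19 = 134
r(7) = -134 - 3·(-65) + 3·(-4) = 49
r(8) = -49 - 3·134 + 3·(-65) = -646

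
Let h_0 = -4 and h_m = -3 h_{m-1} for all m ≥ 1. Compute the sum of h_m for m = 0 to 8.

-19684

h_1 = -3*(-4) = 12
h_2 = -3*12 = -36
h_3 = -3*(-36) = 108
h_4 = -3*108 = -324
h_5 = -3*(-324) = 972
h_6 = -3*972 = -2916
h_7 = -3*(-2916) = 8748
h_8 = -3*8748 = -26244
Sum = (-4) + 12 + (-36) + 108 + (-324) + 972 + (-2916) + 8748 + (-26244) = -19684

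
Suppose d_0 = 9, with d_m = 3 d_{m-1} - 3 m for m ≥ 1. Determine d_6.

4932

d_1 = 3·9 - 3 = 24
d_2 = 3·24 - 6 = 66
d_3 = 3·66 - 9 = 189
d_4 = 3·189 - 12 = 555
d_5 = 3·555 - 15 = 1650
d_6 = 3·1650 - 18 = 4932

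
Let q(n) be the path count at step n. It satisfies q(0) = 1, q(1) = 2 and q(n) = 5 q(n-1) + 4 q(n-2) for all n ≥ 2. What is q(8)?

q(2) = 5(2) + 4(1) = 14
q(3) = 5(14) + 4(2) = 78
q(4) = 5(78) + 4(14) = 446
q(5) = 5(446) + 4(78) = 2542
q(6) = 5(2542) + 4(446) = 14494
q(7) = 5(14494) + 4(2542) = 82638
q(8) = 5(82638) + 4(14494) = 471166

471166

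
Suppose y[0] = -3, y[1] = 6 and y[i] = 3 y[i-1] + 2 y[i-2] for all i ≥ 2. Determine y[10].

343704

y[2] = 3·6 + 2·(-3) = 12
y[3] = 3·12 + 2·6 = 48
y[4] = 3·48 + 2·12 = 168
y[5] = 3·168 + 2·48 = 600
y[6] = 3·600 + 2·168 = 2136
y[7] = 3·2136 + 2·600 = 7608
y[8] = 3·7608 + 2·2136 = 27096
y[9] = 3·27096 + 2·7608 = 96504
y[10] = 3·96504 + 2·27096 = 343704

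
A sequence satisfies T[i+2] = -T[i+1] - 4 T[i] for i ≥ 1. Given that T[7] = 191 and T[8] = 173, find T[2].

Rearranging, T[i-2] = (T[i] + T[i-1]) / -4.
T[6] = (173 + 191) / -4 = 364/-4 = -91
T[5] = (191 + (-91)) / -4 = 100/-4 = -25
T[4] = (-91 + (-25)) / -4 = -116/-4 = 29
T[3] = (-25 + 29) / -4 = 4/-4 = -1
T[2] = (29 + (-1)) / -4 = 28/-4 = -7

-7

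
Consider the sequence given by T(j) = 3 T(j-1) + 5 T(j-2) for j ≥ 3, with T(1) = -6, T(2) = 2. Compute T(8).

T(3) = 3·2 + 5·(-6) = -24
T(4) = 3·(-24) + 5·2 = -62
T(5) = 3·(-62) + 5·(-24) = -306
T(6) = 3·(-306) + 5·(-62) = -1228
T(7) = 3·(-1228) + 5·(-306) = -5214
T(8) = 3·(-5214) + 5·(-1228) = -21782

-21782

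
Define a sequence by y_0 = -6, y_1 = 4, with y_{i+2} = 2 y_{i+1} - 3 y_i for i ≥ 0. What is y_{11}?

-1448

y_2 = 2*4 - 3*(-6) = 26
y_3 = 2*26 - 3*4 = 40
y_4 = 2*40 - 3*26 = 2
y_5 = 2*2 - 3*40 = -116
y_6 = 2*(-116) - 3*2 = -238
y_7 = 2*(-238) - 3*(-116) = -128
y_8 = 2*(-128) - 3*(-238) = 458
y_9 = 2*458 - 3*(-128) = 1300
y_{10} = 2*1300 - 3*458 = 1226
y_{11} = 2*1226 - 3*1300 = -1448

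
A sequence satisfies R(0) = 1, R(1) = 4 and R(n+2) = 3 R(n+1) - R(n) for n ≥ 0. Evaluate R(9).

R(2) = 3*4 - 1 = 11
R(3) = 3*11 - 4 = 29
R(4) = 3*29 - 11 = 76
R(5) = 3*76 - 29 = 199
R(6) = 3*199 - 76 = 521
R(7) = 3*521 - 199 = 1364
R(8) = 3*1364 - 521 = 3571
R(9) = 3*3571 - 1364 = 9349

9349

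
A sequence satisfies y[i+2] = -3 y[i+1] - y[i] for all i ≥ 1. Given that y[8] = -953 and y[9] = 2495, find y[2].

Rearranging, y[i-2] = -(y[i] + 3 y[i-1]).
y[7] = -(2495 + 3·(-953)) = 364
y[6] = -(-953 + 3·364) = -139
y[5] = -(364 + 3·(-139)) = 53
y[4] = -(-139 + 3·53) = -20
y[3] = -(53 + 3·(-20)) = 7
y[2] = -(-20 + 3·7) = -1

-1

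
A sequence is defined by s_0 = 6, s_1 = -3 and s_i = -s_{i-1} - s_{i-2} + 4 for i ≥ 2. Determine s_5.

s_2 = -(-3) - 6 + 4 = 1
s_3 = -1 - (-3) + 4 = 6
s_4 = -6 - 1 + 4 = -3
s_5 = -(-3) - 6 + 4 = 1

1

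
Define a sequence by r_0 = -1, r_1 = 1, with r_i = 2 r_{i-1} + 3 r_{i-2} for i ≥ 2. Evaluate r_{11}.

1

r_2 = 2(1) + 3(-1) = -1
r_3 = 2(-1) + 3(1) = 1
r_4 = 2(1) + 3(-1) = -1
r_5 = 2(-1) + 3(1) = 1
r_6 = 2(1) + 3(-1) = -1
r_7 = 2(-1) + 3(1) = 1
r_8 = 2(1) + 3(-1) = -1
r_9 = 2(-1) + 3(1) = 1
r_{10} = 2(1) + 3(-1) = -1
r_{11} = 2(-1) + 3(1) = 1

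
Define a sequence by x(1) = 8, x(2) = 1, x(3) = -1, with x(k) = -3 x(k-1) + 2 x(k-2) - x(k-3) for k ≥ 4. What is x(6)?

x(4) = -3·(-1) + 2·1 - 8 = -3
x(5) = -3·(-3) + 2·(-1) - 1 = 6
x(6) = -3·6 + 2·(-3) - (-1) = -23

-23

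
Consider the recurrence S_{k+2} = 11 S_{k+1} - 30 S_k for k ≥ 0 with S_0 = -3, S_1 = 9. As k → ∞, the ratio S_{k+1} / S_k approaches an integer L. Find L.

6

The characteristic equation is r^2 - 11r + 30 = 0, which factors as (r - 6)(r - 5) = 0.
So the roots are 6 and 5. Since |6| > |5| and the coefficient of 6^k is non-zero, the ratio tends to 6.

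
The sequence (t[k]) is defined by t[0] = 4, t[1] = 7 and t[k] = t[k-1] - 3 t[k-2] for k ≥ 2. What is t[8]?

t[2] = 7 - 3·4 = -5
t[3] = (-5) - 3·7 = -26
t[4] = (-26) - 3·(-5) = -11
t[5] = (-11) - 3·(-26) = 67
t[6] = 67 - 3·(-11) = 100
t[7] = 100 - 3·67 = -101
t[8] = (-101) - 3·100 = -401

-401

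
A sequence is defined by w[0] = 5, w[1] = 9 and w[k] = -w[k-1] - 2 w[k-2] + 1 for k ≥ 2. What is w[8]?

w[2] = -9 - 2·5 + 1 = -18
w[3] = -(-18) - 2·9 + 1 = 1
w[4] = -1 - 2·(-18) + 1 = 36
w[5] = -36 - 2·1 + 1 = -37
w[6] = -(-37) - 2·36 + 1 = -34
w[7] = -(-34) - 2·(-37) + 1 = 109
w[8] = -109 - 2·(-34) + 1 = -40

-40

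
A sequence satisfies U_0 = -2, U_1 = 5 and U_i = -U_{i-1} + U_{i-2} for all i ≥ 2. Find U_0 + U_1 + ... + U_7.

U_2 = -5 + (-2) = -7
U_3 = -(-7) + 5 = 12
U_4 = -12 + (-7) = -19
U_5 = -(-19) + 12 = 31
U_6 = -31 + (-19) = -50
U_7 = -(-50) + 31 = 81
Sum = (-2) + 5 + (-7) + 12 + (-19) + 31 + (-50) + 81 = 51

51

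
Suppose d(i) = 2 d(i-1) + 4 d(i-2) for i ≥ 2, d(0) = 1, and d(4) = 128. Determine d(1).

Let d(1) = z.
d(2) = 4 + 2z
d(3) = 8 + 8z
d(4) = 32 + 24z
So 32 + 24z = 128, giving z = 4.

4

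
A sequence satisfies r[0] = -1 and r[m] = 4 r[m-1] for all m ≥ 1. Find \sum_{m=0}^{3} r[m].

-85

r[1] = 4*(-1) = -4
r[2] = 4*(-4) = -16
r[3] = 4*(-16) = -64
Sum = (-1) + (-4) + (-16) + (-64) = -85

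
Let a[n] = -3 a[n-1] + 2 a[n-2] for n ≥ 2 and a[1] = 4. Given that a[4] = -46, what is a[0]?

Let a[0] = v.
a[2] = -12 + 2v
a[3] = 44 - 6v
a[4] = -156 + 22v
So -156 + 22v = -46, giving v = 5.

5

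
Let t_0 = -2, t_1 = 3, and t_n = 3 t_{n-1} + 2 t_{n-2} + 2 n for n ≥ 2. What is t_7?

6595

t_2 = 3·3 + 2·(-2) + 4 = 9
t_3 = 3·9 + 2·3 + 6 = 39
t_4 = 3·39 + 2·9 + 8 = 143
t_5 = 3·143 + 2·39 + 10 = 517
t_6 = 3·517 + 2·143 + 12 = 1849
t_7 = 3·1849 + 2·517 + 14 = 6595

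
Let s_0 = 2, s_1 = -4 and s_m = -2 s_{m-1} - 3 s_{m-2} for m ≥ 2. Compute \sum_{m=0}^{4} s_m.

s_2 = -2*(-4) - 3*2 = 2
s_3 = -2*2 - 3*(-4) = 8
s_4 = -2*8 - 3*2 = -22
Sum = 2 + (-4) + 2 + 8 + (-22) = -14

-14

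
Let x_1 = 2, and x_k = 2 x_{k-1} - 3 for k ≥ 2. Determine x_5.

x_2 = 2(2) - 3 = 1
x_3 = 2(1) - 3 = -1
x_4 = 2(-1) - 3 = -5
x_5 = 2(-5) - 3 = -13

-13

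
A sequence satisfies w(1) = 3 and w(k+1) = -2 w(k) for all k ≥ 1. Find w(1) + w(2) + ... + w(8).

-255

w(2) = -2·3 = -6
w(3) = -2·(-6) = 12
w(4) = -2·12 = -24
w(5) = -2·(-24) = 48
w(6) = -2·48 = -96
w(7) = -2·(-96) = 192
w(8) = -2·192 = -384
Sum = 3 + (-6) + 12 + (-24) + 48 + (-96) + 192 + (-384) = -255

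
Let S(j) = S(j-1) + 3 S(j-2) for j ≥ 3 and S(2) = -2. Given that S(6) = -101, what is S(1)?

Let S(1) = v.
S(3) = -2 + 3v
S(4) = -8 + 3v
S(5) = -14 + 12v
S(6) = -38 + 21v
So -38 + 21v = -101, giving v = -3.

-3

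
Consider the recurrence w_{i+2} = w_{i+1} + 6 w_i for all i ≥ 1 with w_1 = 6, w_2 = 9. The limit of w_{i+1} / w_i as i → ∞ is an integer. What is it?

The characteristic equation is r^2 - r - 6 = 0, which factors as (r - 3)(r + 2) = 0.
So the roots are 3 and -2. Since |3| > |-2| and the coefficient of 3^i is non-zero, the ratio tends to 3.

3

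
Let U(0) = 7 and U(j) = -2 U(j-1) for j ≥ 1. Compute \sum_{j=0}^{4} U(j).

77

U(1) = -2*7 = -14
U(2) = -2*(-14) = 28
U(3) = -2*28 = -56
U(4) = -2*(-56) = 112
Sum = 7 + (-14) + 28 + (-56) + 112 = 77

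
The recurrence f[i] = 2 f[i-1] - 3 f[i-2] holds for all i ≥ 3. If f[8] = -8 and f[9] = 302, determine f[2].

4

Rearranging, f[i-2] = (f[i] - 2 f[i-1]) / -3.
f[7] = (302 - 2*(-8)) / -3 = 318/-3 = -106
f[6] = (-8 - 2*(-106)) / -3 = 204/-3 = -68
f[5] = (-106 - 2*(-68)) / -3 = 30/-3 = -10
f[4] = (-68 - 2*(-10)) / -3 = -48/-3 = 16
f[3] = (-10 - 2*16) / -3 = -42/-3 = 14
f[2] = (16 - 2*14) / -3 = -12/-3 = 4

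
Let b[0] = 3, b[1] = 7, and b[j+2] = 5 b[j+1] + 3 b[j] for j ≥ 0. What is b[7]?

227479

b[2] = 5·7 + 3·3 = 44
b[3] = 5·44 + 3·7 = 241
b[4] = 5·241 + 3·44 = 1337
b[5] = 5·1337 + 3·241 = 7408
b[6] = 5·7408 + 3·1337 = 41051
b[7] = 5·41051 + 3·7408 = 227479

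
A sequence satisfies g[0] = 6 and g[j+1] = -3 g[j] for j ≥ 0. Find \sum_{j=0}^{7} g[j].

g[1] = -3*6 = -18
g[2] = -3*(-18) = 54
g[3] = -3*54 = -162
g[4] = -3*(-162) = 486
g[5] = -3*486 = -1458
g[6] = -3*(-1458) = 4374
g[7] = -3*4374 = -13122
Sum = 6 + (-18) + 54 + (-162) + 486 + (-1458) + 4374 + (-13122) = -9840

-9840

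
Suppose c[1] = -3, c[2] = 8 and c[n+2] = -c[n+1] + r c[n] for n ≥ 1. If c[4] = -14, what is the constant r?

-2

c[3] = -8 - 3r
c[4] = 8 + 11r
So 8 + 11r = -14, giving r = -2.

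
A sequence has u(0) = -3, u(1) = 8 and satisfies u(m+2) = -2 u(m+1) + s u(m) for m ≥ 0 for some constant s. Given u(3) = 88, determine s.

u(2) = -16 - 3s
u(3) = 32 + 14s
So 32 + 14s = 88, giving s = 4.

4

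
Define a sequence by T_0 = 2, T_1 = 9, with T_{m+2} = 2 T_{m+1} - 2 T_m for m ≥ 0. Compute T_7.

-40

T_2 = 2*9 - 2*2 = 14
T_3 = 2*14 - 2*9 = 10
T_4 = 2*10 - 2*14 = -8
T_5 = 2*(-8) - 2*10 = -36
T_6 = 2*(-36) - 2*(-8) = -56
T_7 = 2*(-56) - 2*(-36) = -40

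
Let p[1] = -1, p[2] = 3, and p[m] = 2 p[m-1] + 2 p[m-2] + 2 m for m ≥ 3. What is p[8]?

2092

p[3] = 2*3 + 2*(-1) + 6 = 10
p[4] = 2*10 + 2*3 + 8 = 34
p[5] = 2*34 + 2*10 + 10 = 98
p[6] = 2*98 + 2*34 + 12 = 276
p[7] = 2*276 + 2*98 + 14 = 762
p[8] = 2*762 + 2*276 + 16 = 2092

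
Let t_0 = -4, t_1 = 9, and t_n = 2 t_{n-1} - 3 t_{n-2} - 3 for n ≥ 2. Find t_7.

60

t_2 = 2·9 - 3·(-4) - 3 = 27
t_3 = 2·27 - 3·9 - 3 = 24
t_4 = 2·24 - 3·27 - 3 = -36
t_5 = 2·(-36) - 3·24 - 3 = -147
t_6 = 2·(-147) - 3·(-36) - 3 = -189
t_7 = 2·(-189) - 3·(-147) - 3 = 60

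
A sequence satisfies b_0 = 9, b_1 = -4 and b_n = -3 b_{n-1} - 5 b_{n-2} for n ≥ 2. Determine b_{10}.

-29208

b_2 = -3(-4) - 5(9) = -33
b_3 = -3(-33) - 5(-4) = 119
b_4 = -3(119) - 5(-33) = -192
b_5 = -3(-192) - 5(119) = -19
b_6 = -3(-19) - 5(-192) = 1017
b_7 = -3(1017) - 5(-19) = -2956
b_8 = -3(-2956) - 5(1017) = 3783
b_9 = -3(3783) - 5(-2956) = 3431
b_{10} = -3(3431) - 5(3783) = -29208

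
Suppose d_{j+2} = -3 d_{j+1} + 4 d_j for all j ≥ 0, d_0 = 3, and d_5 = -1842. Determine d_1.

-6

Let d_1 = w.
d_2 = 12 - 3w
d_3 = -36 + 13w
d_4 = 156 - 51w
d_5 = -612 + 205w
So -612 + 205w = -1842, giving w = -6.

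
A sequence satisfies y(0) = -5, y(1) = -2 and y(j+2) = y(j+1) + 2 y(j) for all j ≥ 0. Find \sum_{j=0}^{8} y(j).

y(2) = (-2) + 2·(-5) = -12
y(3) = (-12) + 2·(-2) = -16
y(4) = (-16) + 2·(-12) = -40
y(5) = (-40) + 2·(-16) = -72
y(6) = (-72) + 2·(-40) = -152
y(7) = (-152) + 2·(-72) = -296
y(8) = (-296) + 2·(-152) = -600
Sum = (-5) + (-2) + (-12) + (-16) + (-40) + (-72) + (-152) + (-296) + (-600) = -1195

-1195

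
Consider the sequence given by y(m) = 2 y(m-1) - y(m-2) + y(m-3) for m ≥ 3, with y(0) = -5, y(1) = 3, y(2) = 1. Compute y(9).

-127

y(3) = 2*1 - 3 + (-5) = -6
y(4) = 2*(-6) - 1 + 3 = -10
y(5) = 2*(-10) - (-6) + 1 = -13
y(6) = 2*(-13) - (-10) + (-6) = -22
y(7) = 2*(-22) - (-13) + (-10) = -41
y(8) = 2*(-41) - (-22) + (-13) = -73
y(9) = 2*(-73) - (-41) + (-22) = -127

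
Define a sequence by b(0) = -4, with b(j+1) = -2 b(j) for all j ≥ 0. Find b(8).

b(1) = -2(-4) = 8
b(2) = -2(8) = -16
b(3) = -2(-16) = 32
b(4) = -2(32) = -64
b(5) = -2(-64) = 128
b(6) = -2(128) = -256
b(7) = -2(-256) = 512
b(8) = -2(512) = -1024

-1024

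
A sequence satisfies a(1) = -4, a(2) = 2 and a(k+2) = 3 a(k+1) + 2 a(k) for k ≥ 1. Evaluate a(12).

a(3) = 3·2 + 2·(-4) = -2
a(4) = 3·(-2) + 2·2 = -2
a(5) = 3·(-2) + 2·(-2) = -10
a(6) = 3·(-10) + 2·(-2) = -34
a(7) = 3·(-34) + 2·(-10) = -122
a(8) = 3·(-122) + 2·(-34) = -434
a(9) = 3·(-434) + 2·(-122) = -1546
a(10) = 3·(-1546) + 2·(-434) = -5506
a(11) = 3·(-5506) + 2·(-1546) = -19610
a(12) = 3·(-19610) + 2·(-5506) = -69842

-69842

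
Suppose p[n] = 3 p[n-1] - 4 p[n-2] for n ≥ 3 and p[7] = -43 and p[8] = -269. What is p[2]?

Rearranging, p[n-2] = (p[n] - 3 p[n-1]) / -4.
p[6] = (-269 - 3·(-43)) / -4 = -140/-4 = 35
p[5] = (-43 - 3·35) / -4 = -148/-4 = 37
p[4] = (35 - 3·37) / -4 = -76/-4 = 19
p[3] = (37 - 3·19) / -4 = -20/-4 = 5
p[2] = (19 - 3·5) / -4 = 4/-4 = -1

-1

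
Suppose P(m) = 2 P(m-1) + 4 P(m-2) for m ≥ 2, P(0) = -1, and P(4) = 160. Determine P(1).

8

Let P(1) = z.
P(2) = -4 + 2z
P(3) = -8 + 8z
P(4) = -32 + 24z
So -32 + 24z = 160, giving z = 8.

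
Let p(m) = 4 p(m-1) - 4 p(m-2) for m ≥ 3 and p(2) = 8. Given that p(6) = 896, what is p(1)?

Let p(1) = x.
p(3) = 32 - 4x
p(4) = 96 - 16x
p(5) = 256 - 48x
p(6) = 640 - 128x
So 640 - 128x = 896, giving x = -2.

-2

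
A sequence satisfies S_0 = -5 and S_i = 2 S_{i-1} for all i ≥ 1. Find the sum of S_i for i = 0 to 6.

-635

S_1 = 2·(-5) = -10
S_2 = 2·(-10) = -20
S_3 = 2·(-20) = -40
S_4 = 2·(-40) = -80
S_5 = 2·(-80) = -160
S_6 = 2·(-160) = -320
Sum = (-5) + (-10) + (-20) + (-40) + (-80) + (-160) + (-320) = -635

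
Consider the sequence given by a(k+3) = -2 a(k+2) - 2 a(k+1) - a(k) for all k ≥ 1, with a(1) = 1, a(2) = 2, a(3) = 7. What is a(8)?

2

a(4) = -2*7 - 2*2 - 1 = -19
a(5) = -2*(-19) - 2*7 - 2 = 22
a(6) = -2*22 - 2*(-19) - 7 = -13
a(7) = -2*(-13) - 2*22 - (-19) = 1
a(8) = -2*1 - 2*(-13) - 22 = 2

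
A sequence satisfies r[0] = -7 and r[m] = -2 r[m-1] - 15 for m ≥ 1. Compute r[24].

-33554437

The fixed point is -15/(1 + 2) = -5, so r[m] + 5 = -2(r[m-1] + 5).
Hence r[m] = -2·(-2)^m - 5.
r[24] = -2·(-2)^{24} - 5 = -2·16777216 - 5 = -33554437.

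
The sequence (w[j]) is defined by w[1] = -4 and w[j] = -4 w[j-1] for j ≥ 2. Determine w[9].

w[2] = -4·(-4) = 16
w[3] = -4·16 = -64
w[4] = -4·(-64) = 256
w[5] = -4·256 = -1024
w[6] = -4·(-1024) = 4096
w[7] = -4·4096 = -16384
w[8] = -4·(-16384) = 65536
w[9] = -4·65536 = -262144

-262144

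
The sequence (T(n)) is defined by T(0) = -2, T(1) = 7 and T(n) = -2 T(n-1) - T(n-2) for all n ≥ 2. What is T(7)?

37

T(2) = -2(7) - (-2) = -12
T(3) = -2(-12) - 7 = 17
T(4) = -2(17) - (-12) = -22
T(5) = -2(-22) - 17 = 27
T(6) = -2(27) - (-22) = -32
T(7) = -2(-32) - 27 = 37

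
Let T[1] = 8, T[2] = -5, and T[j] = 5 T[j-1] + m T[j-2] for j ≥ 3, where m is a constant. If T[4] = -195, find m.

-2

T[3] = -25 + 8m
T[4] = -125 + 35m
So -125 + 35m = -195, giving m = -2.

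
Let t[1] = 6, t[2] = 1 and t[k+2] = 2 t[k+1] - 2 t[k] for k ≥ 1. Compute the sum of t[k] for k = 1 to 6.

-53

t[3] = 2*1 - 2*6 = -10
t[4] = 2*(-10) - 2*1 = -22
t[5] = 2*(-22) - 2*(-10) = -24
t[6] = 2*(-24) - 2*(-22) = -4
Sum = 6 + 1 + (-10) + (-22) + (-24) + (-4) = -53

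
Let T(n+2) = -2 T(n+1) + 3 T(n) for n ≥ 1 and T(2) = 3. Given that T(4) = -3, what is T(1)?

4

Let T(1) = y.
T(3) = -6 + 3y
T(4) = 21 - 6y
So 21 - 6y = -3, giving y = 4.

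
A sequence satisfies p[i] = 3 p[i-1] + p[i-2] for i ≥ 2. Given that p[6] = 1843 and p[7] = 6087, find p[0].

Rearranging, p[i-2] = p[i] - 3 p[i-1].
p[5] = 6087 - 3·1843 = 558
p[4] = 1843 - 3·558 = 169
p[3] = 558 - 3·169 = 51
p[2] = 169 - 3·51 = 16
p[1] = 51 - 3·16 = 3
p[0] = 16 - 3·3 = 7

7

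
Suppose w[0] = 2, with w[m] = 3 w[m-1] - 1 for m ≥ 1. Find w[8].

9842

w[1] = 3·2 - 1 = 5
w[2] = 3·5 - 1 = 14
w[3] = 3·14 - 1 = 41
w[4] = 3·41 - 1 = 122
w[5] = 3·122 - 1 = 365
w[6] = 3·365 - 1 = 1094
w[7] = 3·1094 - 1 = 3281
w[8] = 3·3281 - 1 = 9842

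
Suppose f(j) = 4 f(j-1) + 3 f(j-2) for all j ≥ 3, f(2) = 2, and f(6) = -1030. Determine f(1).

-7

Let f(1) = z.
f(3) = 8 + 3z
f(4) = 38 + 12z
f(5) = 176 + 57z
f(6) = 818 + 264z
So 818 + 264z = -1030, giving z = -7.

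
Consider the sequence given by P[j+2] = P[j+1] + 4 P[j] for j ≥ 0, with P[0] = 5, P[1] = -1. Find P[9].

7655

P[2] = (-1) + 4*5 = 19
P[3] = 19 + 4*(-1) = 15
P[4] = 15 + 4*19 = 91
P[5] = 91 + 4*15 = 151
P[6] = 151 + 4*91 = 515
P[7] = 515 + 4*151 = 1119
P[8] = 1119 + 4*515 = 3179
P[9] = 3179 + 4*1119 = 7655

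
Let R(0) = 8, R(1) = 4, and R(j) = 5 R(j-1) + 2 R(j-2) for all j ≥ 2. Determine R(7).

R(2) = 5(4) + 2(8) = 36
R(3) = 5(36) + 2(4) = 188
R(4) = 5(188) + 2(36) = 1012
R(5) = 5(1012) + 2(188) = 5436
R(6) = 5(5436) + 2(1012) = 29204
R(7) = 5(29204) + 2(5436) = 156892

156892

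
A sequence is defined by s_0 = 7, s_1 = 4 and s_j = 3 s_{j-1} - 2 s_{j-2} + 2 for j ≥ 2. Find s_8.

-264

s_2 = 3*4 - 2*7 + 2 = 0
s_3 = 3*0 - 2*4 + 2 = -6
s_4 = 3*(-6) - 2*0 + 2 = -16
s_5 = 3*(-16) - 2*(-6) + 2 = -34
s_6 = 3*(-34) - 2*(-16) + 2 = -68
s_7 = 3*(-68) - 2*(-34) + 2 = -134
s_8 = 3*(-134) - 2*(-68) + 2 = -264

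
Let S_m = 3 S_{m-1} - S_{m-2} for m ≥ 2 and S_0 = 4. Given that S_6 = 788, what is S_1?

Let S_1 = y.
S_2 = -4 + 3y
S_3 = -12 + 8y
S_4 = -32 + 21y
S_5 = -84 + 55y
S_6 = -220 + 144y
So -220 + 144y = 788, giving y = 7.

7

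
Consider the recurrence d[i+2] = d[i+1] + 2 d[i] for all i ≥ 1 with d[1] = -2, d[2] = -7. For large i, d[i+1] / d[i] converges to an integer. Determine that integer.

2

The characteristic equation is r^2 - r - 2 = 0, which factors as (r - 2)(r + 1) = 0.
So the roots are 2 and -1. Since |2| > |-1| and the coefficient of 2^i is non-zero, the ratio tends to 2.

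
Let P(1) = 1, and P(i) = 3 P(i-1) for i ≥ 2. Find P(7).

P(2) = 3*1 = 3
P(3) = 3*3 = 9
P(4) = 3*9 = 27
P(5) = 3*27 = 81
P(6) = 3*81 = 243
P(7) = 3*243 = 729

729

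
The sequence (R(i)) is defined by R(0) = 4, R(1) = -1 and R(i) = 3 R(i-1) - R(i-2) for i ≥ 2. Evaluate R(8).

-2495

R(2) = 3*(-1) - 4 = -7
R(3) = 3*(-7) - (-1) = -20
R(4) = 3*(-20) - (-7) = -53
R(5) = 3*(-53) - (-20) = -139
R(6) = 3*(-139) - (-53) = -364
R(7) = 3*(-364) - (-139) = -953
R(8) = 3*(-953) - (-364) = -2495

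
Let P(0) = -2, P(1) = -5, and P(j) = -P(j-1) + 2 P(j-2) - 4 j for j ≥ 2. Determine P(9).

P(2) = -(-5) + 2·(-2) - 8 = -7
P(3) = -(-7) + 2·(-5) - 12 = -15
P(4) = -(-15) + 2·(-7) - 16 = -15
P(5) = -(-15) + 2·(-15) - 20 = -35
P(6) = -(-35) + 2·(-15) - 24 = -19
P(7) = -(-19) + 2·(-35) - 28 = -79
P(8) = -(-79) + 2·(-19) - 32 = 9
P(9) = -9 + 2·(-79) - 36 = -203

-203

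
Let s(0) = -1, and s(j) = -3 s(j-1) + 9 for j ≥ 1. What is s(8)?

s(1) = -3(-1) + 9 = 12
s(2) = -3(12) + 9 = -27
s(3) = -3(-27) + 9 = 90
s(4) = -3(90) + 9 = -261
s(5) = -3(-261) + 9 = 792
s(6) = -3(792) + 9 = -2367
s(7) = -3(-2367) + 9 = 7110
s(8) = -3(7110) + 9 = -21321

-21321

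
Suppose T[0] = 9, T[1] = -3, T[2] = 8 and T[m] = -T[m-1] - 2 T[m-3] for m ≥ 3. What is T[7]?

T[3] = -8 - 2*9 = -26
T[4] = -(-26) - 2*(-3) = 32
T[5] = -32 - 2*8 = -48
T[6] = -(-48) - 2*(-26) = 100
T[7] = -100 - 2*32 = -164

-164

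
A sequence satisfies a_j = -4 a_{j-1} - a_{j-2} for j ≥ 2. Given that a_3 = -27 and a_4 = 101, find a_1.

-1

Rearranging, a_{j-2} = -(a_j + 4 a_{j-1}).
a_2 = -(101 + 4*(-27)) = 7
a_1 = -(-27 + 4*7) = -1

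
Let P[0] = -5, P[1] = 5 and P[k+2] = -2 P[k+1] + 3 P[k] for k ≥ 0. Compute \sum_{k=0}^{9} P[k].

36880

P[2] = -2·5 + 3·(-5) = -25
P[3] = -2·(-25) + 3·5 = 65
P[4] = -2·65 + 3·(-25) = -205
P[5] = -2·(-205) + 3·65 = 605
P[6] = -2·605 + 3·(-205) = -1825
P[7] = -2·(-1825) + 3·605 = 5465
P[8] = -2·5465 + 3·(-1825) = -16405
P[9] = -2·(-16405) + 3·5465 = 49205
Sum = (-5) + 5 + (-25) + 65 + (-205) + 605 + (-1825) + 5465 + (-16405) + 49205 = 36880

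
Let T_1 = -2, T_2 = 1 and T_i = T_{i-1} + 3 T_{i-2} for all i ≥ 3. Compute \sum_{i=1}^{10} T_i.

-1424

T_3 = 1 + 3*(-2) = -5
T_4 = (-5) + 3*1 = -2
T_5 = (-2) + 3*(-5) = -17
T_6 = (-17) + 3*(-2) = -23
T_7 = (-23) + 3*(-17) = -74
T_8 = (-74) + 3*(-23) = -143
T_9 = (-143) + 3*(-74) = -365
T_{10} = (-365) + 3*(-143) = -794
Sum = (-2) + 1 + (-5) + (-2) + (-17) + (-23) + (-74) + (-143) + (-365) + (-794) = -1424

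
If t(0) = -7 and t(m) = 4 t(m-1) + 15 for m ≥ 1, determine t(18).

-137438953477

The fixed point is 15/(1 - 4) = -5, so t(m) + 5 = 4(t(m-1) + 5).
Hence t(m) = -2·4^m - 5.
t(18) = -2·4^{18} - 5 = -2·68719476736 - 5 = -137438953477.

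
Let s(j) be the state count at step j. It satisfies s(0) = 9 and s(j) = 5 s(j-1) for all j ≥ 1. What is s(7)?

s(1) = 5*9 = 45
s(2) = 5*45 = 225
s(3) = 5*225 = 1125
s(4) = 5*1125 = 5625
s(5) = 5*5625 = 28125
s(6) = 5*28125 = 140625
s(7) = 5*140625 = 703125

703125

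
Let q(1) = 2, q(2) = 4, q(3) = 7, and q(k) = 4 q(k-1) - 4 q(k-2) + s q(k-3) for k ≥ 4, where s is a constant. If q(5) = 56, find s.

3

q(4) = 12 + 2s
q(5) = 20 + 12s
So 20 + 12s = 56, giving s = 3.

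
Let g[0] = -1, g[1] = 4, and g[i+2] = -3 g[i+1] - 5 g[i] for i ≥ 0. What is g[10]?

g[2] = -3(4) - 5(-1) = -7
g[3] = -3(-7) - 5(4) = 1
g[4] = -3(1) - 5(-7) = 32
g[5] = -3(32) - 5(1) = -101
g[6] = -3(-101) - 5(32) = 143
g[7] = -3(143) - 5(-101) = 76
g[8] = -3(76) - 5(143) = -943
g[9] = -3(-943) - 5(76) = 2449
g[10] = -3(2449) - 5(-943) = -2632

-2632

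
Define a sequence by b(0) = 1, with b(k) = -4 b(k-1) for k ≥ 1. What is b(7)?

-16384

b(1) = -4·1 = -4
b(2) = -4·(-4) = 16
b(3) = -4·16 = -64
b(4) = -4·(-64) = 256
b(5) = -4·256 = -1024
b(6) = -4·(-1024) = 4096
b(7) = -4·4096 = -16384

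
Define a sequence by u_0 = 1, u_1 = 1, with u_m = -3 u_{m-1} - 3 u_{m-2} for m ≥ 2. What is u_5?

u_2 = -3·1 - 3·1 = -6
u_3 = -3·(-6) - 3·1 = 15
u_4 = -3·15 - 3·(-6) = -27
u_5 = -3·(-27) - 3·15 = 36

36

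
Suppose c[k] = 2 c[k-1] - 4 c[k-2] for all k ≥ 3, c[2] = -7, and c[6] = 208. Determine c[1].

3

Let c[1] = w.
c[3] = -14 - 4w
c[4] = -8w
c[5] = 56
c[6] = 112 + 32w
So 112 + 32w = 208, giving w = 3.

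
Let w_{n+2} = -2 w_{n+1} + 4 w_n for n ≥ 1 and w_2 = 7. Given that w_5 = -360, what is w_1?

Let w_1 = y.
w_3 = -14 + 4y
w_4 = 56 - 8y
w_5 = -168 + 32y
So -168 + 32y = -360, giving y = -6.

-6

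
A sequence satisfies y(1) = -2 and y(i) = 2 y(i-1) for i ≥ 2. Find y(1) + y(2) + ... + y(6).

-126

y(2) = 2(-2) = -4
y(3) = 2(-4) = -8
y(4) = 2(-8) = -16
y(5) = 2(-16) = -32
y(6) = 2(-32) = -64
Sum = (-2) + (-4) + (-8) + (-16) + (-32) + (-64) = -126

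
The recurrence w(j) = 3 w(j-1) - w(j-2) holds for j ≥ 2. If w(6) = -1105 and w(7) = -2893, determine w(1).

Rearranging, w(j-2) = -(w(j) - 3 w(j-1)).
w(5) = -(-2893 - 3*(-1105)) = -422
w(4) = -(-1105 - 3*(-422)) = -161
w(3) = -(-422 - 3*(-161)) = -61
w(2) = -(-161 - 3*(-61)) = -22
w(1) = -(-61 - 3*(-22)) = -5

-5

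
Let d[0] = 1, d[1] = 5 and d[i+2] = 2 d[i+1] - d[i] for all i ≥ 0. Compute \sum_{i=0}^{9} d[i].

190

d[2] = 2(5) - 1 = 9
d[3] = 2(9) - 5 = 13
d[4] = 2(13) - 9 = 17
d[5] = 2(17) - 13 = 21
d[6] = 2(21) - 17 = 25
d[7] = 2(25) - 21 = 29
d[8] = 2(29) - 25 = 33
d[9] = 2(33) - 29 = 37
Sum = 1 + 5 + 9 + 13 + 17 + 21 + 25 + 29 + 33 + 37 = 190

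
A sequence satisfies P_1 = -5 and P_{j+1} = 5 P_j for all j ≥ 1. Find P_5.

P_2 = 5·(-5) = -25
P_3 = 5·(-25) = -125
P_4 = 5·(-125) = -625
P_5 = 5·(-625) = -3125

-3125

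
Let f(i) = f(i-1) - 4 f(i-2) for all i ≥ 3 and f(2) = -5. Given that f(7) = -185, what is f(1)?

1

Let f(1) = y.
f(3) = -5 - 4y
f(4) = 15 - 4y
f(5) = 35 + 12y
f(6) = -25 + 28y
f(7) = -165 - 20y
So -165 - 20y = -185, giving y = 1.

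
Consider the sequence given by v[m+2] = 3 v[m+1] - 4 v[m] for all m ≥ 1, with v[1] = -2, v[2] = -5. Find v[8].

v[3] = 3(-5) - 4(-2) = -7
v[4] = 3(-7) - 4(-5) = -1
v[5] = 3(-1) - 4(-7) = 25
v[6] = 3(25) - 4(-1) = 79
v[7] = 3(79) - 4(25) = 137
v[8] = 3(137) - 4(79) = 95

95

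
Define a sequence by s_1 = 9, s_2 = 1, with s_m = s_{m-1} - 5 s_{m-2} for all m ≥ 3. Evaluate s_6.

s_3 = 1 - 5(9) = -44
s_4 = (-44) - 5(1) = -49
s_5 = (-49) - 5(-44) = 171
s_6 = 171 - 5(-49) = 416

416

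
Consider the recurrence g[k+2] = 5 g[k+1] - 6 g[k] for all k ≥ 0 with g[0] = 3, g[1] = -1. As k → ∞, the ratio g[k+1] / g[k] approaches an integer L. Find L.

3

The characteristic equation is r^2 - 5r + 6 = 0, which factors as (r - 3)(r - 2) = 0.
So the roots are 3 and 2. Since |3| > |2| and the coefficient of 3^k is non-zero, the ratio tends to 3.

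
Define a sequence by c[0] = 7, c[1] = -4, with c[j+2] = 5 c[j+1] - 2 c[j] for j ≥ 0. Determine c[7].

c[2] = 5*(-4) - 2*7 = -34
c[3] = 5*(-34) - 2*(-4) = -162
c[4] = 5*(-162) - 2*(-34) = -742
c[5] = 5*(-742) - 2*(-162) = -3386
c[6] = 5*(-3386) - 2*(-742) = -15446
c[7] = 5*(-15446) - 2*(-3386) = -70458

-70458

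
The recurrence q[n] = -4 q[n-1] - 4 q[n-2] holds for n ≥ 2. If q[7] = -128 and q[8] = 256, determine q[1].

-2

Rearranging, q[n-2] = (q[n] + 4 q[n-1]) / -4.
q[6] = (256 + 4(-128)) / -4 = -256/-4 = 64
q[5] = (-128 + 4(64)) / -4 = 128/-4 = -32
q[4] = (64 + 4(-32)) / -4 = -64/-4 = 16
q[3] = (-32 + 4(16)) / -4 = 32/-4 = -8
q[2] = (16 + 4(-8)) / -4 = -16/-4 = 4
q[1] = (-8 + 4(4)) / -4 = 8/-4 = -2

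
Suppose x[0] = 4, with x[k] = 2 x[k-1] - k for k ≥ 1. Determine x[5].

71

x[1] = 2·4 - 1 = 7
x[2] = 2·7 - 2 = 12
x[3] = 2·12 - 3 = 21
x[4] = 2·21 - 4 = 38
x[5] = 2·38 - 5 = 71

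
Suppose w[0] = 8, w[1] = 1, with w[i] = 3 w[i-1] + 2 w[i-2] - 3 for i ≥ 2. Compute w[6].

2140

w[2] = 3*1 + 2*8 - 3 = 16
w[3] = 3*16 + 2*1 - 3 = 47
w[4] = 3*47 + 2*16 - 3 = 170
w[5] = 3*170 + 2*47 - 3 = 601
w[6] = 3*601 + 2*170 - 3 = 2140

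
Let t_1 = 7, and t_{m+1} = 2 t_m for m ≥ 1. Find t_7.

448

t_2 = 2(7) = 14
t_3 = 2(14) = 28
t_4 = 2(28) = 56
t_5 = 2(56) = 112
t_6 = 2(112) = 224
t_7 = 2(224) = 448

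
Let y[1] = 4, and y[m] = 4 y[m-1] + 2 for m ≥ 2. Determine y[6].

y[2] = 4(4) + 2 = 18
y[3] = 4(18) + 2 = 74
y[4] = 4(74) + 2 = 298
y[5] = 4(298) + 2 = 1194
y[6] = 4(1194) + 2 = 4778

4778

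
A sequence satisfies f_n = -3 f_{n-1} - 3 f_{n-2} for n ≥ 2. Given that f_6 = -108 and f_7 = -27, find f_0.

Rearranging, f_{n-2} = (f_n + 3 f_{n-1}) / -3.
f_5 = (-27 + 3(-108)) / -3 = -351/-3 = 117
f_4 = (-108 + 3(117)) / -3 = 243/-3 = -81
f_3 = (117 + 3(-81)) / -3 = -126/-3 = 42
f_2 = (-81 + 3(42)) / -3 = 45/-3 = -15
f_1 = (42 + 3(-15)) / -3 = -3/-3 = 1
f_0 = (-15 + 3(1)) / -3 = -12/-3 = 4

4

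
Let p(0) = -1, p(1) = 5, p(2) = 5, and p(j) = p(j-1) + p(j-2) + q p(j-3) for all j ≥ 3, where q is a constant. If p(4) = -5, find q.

p(3) = 10 - q
p(4) = 15 + 4q
So 15 + 4q = -5, giving q = -5.

-5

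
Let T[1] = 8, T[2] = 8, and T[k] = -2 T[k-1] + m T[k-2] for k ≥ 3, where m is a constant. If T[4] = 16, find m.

T[3] = -16 + 8m
T[4] = 32 - 8m
So 32 - 8m = 16, giving m = 2.

2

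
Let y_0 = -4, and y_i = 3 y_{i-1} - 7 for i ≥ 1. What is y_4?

-604

y_1 = 3(-4) - 7 = -19
y_2 = 3(-19) - 7 = -64
y_3 = 3(-64) - 7 = -199
y_4 = 3(-199) - 7 = -604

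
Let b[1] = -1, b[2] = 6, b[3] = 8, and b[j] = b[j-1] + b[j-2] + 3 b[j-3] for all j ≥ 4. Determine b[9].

b[4] = 8 + 6 + 3·(-1) = 11
b[5] = 11 + 8 + 3·6 = 37
b[6] = 37 + 11 + 3·8 = 72
b[7] = 72 + 37 + 3·11 = 142
b[8] = 142 + 72 + 3·37 = 325
b[9] = 325 + 142 + 3·72 = 683

683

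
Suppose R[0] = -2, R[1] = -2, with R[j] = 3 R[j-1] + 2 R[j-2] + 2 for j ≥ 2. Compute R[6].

-1160

R[2] = 3(-2) + 2(-2) + 2 = -8
R[3] = 3(-8) + 2(-2) + 2 = -26
R[4] = 3(-26) + 2(-8) + 2 = -92
R[5] = 3(-92) + 2(-26) + 2 = -326
R[6] = 3(-326) + 2(-92) + 2 = -1160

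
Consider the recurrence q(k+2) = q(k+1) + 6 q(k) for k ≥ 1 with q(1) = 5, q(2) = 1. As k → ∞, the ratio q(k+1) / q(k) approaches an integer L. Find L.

The characteristic equation is r^2 - r - 6 = 0, which factors as (r - 3)(r + 2) = 0.
So the roots are 3 and -2. Since |3| > |-2| and the coefficient of 3^k is non-zero, the ratio tends to 3.

3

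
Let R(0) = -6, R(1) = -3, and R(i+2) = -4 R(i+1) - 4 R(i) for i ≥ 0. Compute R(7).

-5952

R(2) = -4*(-3) - 4*(-6) = 36
R(3) = -4*36 - 4*(-3) = -132
R(4) = -4*(-132) - 4*36 = 384
R(5) = -4*384 - 4*(-132) = -1008
R(6) = -4*(-1008) - 4*384 = 2496
R(7) = -4*2496 - 4*(-1008) = -5952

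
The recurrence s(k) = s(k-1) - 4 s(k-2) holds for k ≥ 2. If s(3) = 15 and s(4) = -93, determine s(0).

Rearranging, s(k-2) = (s(k) - s(k-1)) / -4.
s(2) = (-93 - 15) / -4 = -108/-4 = 27
s(1) = (15 - 27) / -4 = -12/-4 = 3
s(0) = (27 - 3) / -4 = 24/-4 = -6

-6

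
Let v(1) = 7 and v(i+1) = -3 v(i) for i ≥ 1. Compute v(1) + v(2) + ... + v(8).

v(2) = -3·7 = -21
v(3) = -3·(-21) = 63
v(4) = -3·63 = -189
v(5) = -3·(-189) = 567
v(6) = -3·567 = -1701
v(7) = -3·(-1701) = 5103
v(8) = -3·5103 = -15309
Sum = 7 + (-21) + 63 + (-189) + 567 + (-1701) + 5103 + (-15309) = -11480

-11480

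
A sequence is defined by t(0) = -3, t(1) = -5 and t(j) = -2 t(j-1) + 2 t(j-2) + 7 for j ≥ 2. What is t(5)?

-201

t(2) = -2(-5) + 2(-3) + 7 = 11
t(3) = -2(11) + 2(-5) + 7 = -25
t(4) = -2(-25) + 2(11) + 7 = 79
t(5) = -2(79) + 2(-25) + 7 = -201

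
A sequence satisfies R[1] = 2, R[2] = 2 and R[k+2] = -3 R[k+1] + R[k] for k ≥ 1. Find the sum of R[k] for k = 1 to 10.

13886

R[3] = -3*2 + 2 = -4
R[4] = -3*(-4) + 2 = 14
R[5] = -3*14 + (-4) = -46
R[6] = -3*(-46) + 14 = 152
R[7] = -3*152 + (-46) = -502
R[8] = -3*(-502) + 152 = 1658
R[9] = -3*1658 + (-502) = -5476
R[10] = -3*(-5476) + 1658 = 18086
Sum = 2 + 2 + (-4) + 14 + (-46) + 152 + (-502) + 1658 + (-5476) + 18086 = 13886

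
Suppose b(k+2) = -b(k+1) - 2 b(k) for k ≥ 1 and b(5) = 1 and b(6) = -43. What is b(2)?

Rearranging, b(k-2) = (b(k) + b(k-1)) / -2.
b(4) = (-43 + 1) / -2 = -42/-2 = 21
b(3) = (1 + 21) / -2 = 22/-2 = -11
b(2) = (21 + (-11)) / -2 = 10/-2 = -5

-5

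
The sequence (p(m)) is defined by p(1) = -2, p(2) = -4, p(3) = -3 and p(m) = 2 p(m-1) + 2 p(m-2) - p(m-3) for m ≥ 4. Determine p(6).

p(4) = 2·(-3) + 2·(-4) - (-2) = -12
p(5) = 2·(-12) + 2·(-3) - (-4) = -26
p(6) = 2·(-26) + 2·(-12) - (-3) = -73

-73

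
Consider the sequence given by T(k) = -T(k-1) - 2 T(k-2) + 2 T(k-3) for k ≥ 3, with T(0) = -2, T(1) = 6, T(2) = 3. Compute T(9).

-585

T(3) = -3 - 2*6 + 2*(-2) = -19
T(4) = -(-19) - 2*3 + 2*6 = 25
T(5) = -25 - 2*(-19) + 2*3 = 19
T(6) = -19 - 2*25 + 2*(-19) = -107
T(7) = -(-107) - 2*19 + 2*25 = 119
T(8) = -119 - 2*(-107) + 2*19 = 133
T(9) = -133 - 2*119 + 2*(-107) = -585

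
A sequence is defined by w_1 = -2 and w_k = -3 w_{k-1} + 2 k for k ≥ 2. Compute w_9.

-18858

w_2 = -3(-2) + 4 = 10
w_3 = -3(10) + 6 = -24
w_4 = -3(-24) + 8 = 80
w_5 = -3(80) + 10 = -230
w_6 = -3(-230) + 12 = 702
w_7 = -3(702) + 14 = -2092
w_8 = -3(-2092) + 16 = 6292
w_9 = -3(6292) + 18 = -18858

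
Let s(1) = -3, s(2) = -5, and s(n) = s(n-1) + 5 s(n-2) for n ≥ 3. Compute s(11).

s(3) = (-5) + 5*(-3) = -20
s(4) = (-20) + 5*(-5) = -45
s(5) = (-45) + 5*(-20) = -145
s(6) = (-145) + 5*(-45) = -370
s(7) = (-370) + 5*(-145) = -1095
s(8) = (-1095) + 5*(-370) = -2945
s(9) = (-2945) + 5*(-1095) = -8420
s(10) = (-8420) + 5*(-2945) = -23145
s(11) = (-23145) + 5*(-8420) = -65245

-65245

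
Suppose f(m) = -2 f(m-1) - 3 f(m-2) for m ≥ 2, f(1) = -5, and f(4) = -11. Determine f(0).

Let f(0) = v.
f(2) = 10 - 3v
f(3) = -5 + 6v
f(4) = -20 - 3v
So -20 - 3v = -11, giving v = -3.

-3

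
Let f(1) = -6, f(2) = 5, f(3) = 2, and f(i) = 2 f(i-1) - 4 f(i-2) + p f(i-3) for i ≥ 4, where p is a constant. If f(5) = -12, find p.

f(4) = -16 - 6p
f(5) = -40 - 7p
So -40 - 7p = -12, giving p = -4.

-4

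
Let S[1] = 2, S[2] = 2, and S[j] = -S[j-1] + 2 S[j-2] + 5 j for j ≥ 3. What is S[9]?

462

S[3] = -2 + 2*2 + 15 = 17
S[4] = -17 + 2*2 + 20 = 7
S[5] = -7 + 2*17 + 25 = 52
S[6] = -52 + 2*7 + 30 = -8
S[7] = -(-8) + 2*52 + 35 = 147
S[8] = -147 + 2*(-8) + 40 = -123
S[9] = -(-123) + 2*147 + 45 = 462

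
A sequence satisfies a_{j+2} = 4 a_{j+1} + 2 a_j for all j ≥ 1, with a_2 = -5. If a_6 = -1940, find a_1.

Let a_1 = x.
a_3 = -20 + 2x
a_4 = -90 + 8x
a_5 = -400 + 36x
a_6 = -1780 + 160x
So -1780 + 160x = -1940, giving x = -1.

-1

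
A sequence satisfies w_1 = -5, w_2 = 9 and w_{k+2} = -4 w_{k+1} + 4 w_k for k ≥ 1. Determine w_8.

w_3 = -4(9) + 4(-5) = -56
w_4 = -4(-56) + 4(9) = 260
w_5 = -4(260) + 4(-56) = -1264
w_6 = -4(-1264) + 4(260) = 6096
w_7 = -4(6096) + 4(-1264) = -29440
w_8 = -4(-29440) + 4(6096) = 142144

142144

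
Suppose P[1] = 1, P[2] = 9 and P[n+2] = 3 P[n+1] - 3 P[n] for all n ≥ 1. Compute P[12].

-1458

P[3] = 3(9) - 3(1) = 24
P[4] = 3(24) - 3(9) = 45
P[5] = 3(45) - 3(24) = 63
P[6] = 3(63) - 3(45) = 54
P[7] = 3(54) - 3(63) = -27
P[8] = 3(-27) - 3(54) = -243
P[9] = 3(-243) - 3(-27) = -648
P[10] = 3(-648) - 3(-243) = -1215
P[11] = 3(-1215) - 3(-648) = -1701
P[12] = 3(-1701) - 3(-1215) = -1458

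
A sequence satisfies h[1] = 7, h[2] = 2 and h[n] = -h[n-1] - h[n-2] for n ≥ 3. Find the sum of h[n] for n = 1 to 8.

9

h[3] = -2 - 7 = -9
h[4] = -(-9) - 2 = 7
h[5] = -7 - (-9) = 2
h[6] = -2 - 7 = -9
h[7] = -(-9) - 2 = 7
h[8] = -7 - (-9) = 2
Sum = 7 + 2 + (-9) + 7 + 2 + (-9) + 7 + 2 = 9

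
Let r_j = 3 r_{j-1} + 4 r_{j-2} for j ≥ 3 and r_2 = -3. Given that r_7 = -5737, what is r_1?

-4

Let r_1 = y.
r_3 = -9 + 4y
r_4 = -39 + 12y
r_5 = -153 + 52y
r_6 = -615 + 204y
r_7 = -2457 + 820y
So -2457 + 820y = -5737, giving y = -4.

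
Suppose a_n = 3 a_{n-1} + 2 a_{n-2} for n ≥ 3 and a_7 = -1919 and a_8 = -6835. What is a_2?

Rearranging, a_{n-2} = (a_n - 3 a_{n-1}) / 2.
a_6 = (-6835 - 3*(-1919)) / 2 = -1078/2 = -539
a_5 = (-1919 - 3*(-539)) / 2 = -302/2 = -151
a_4 = (-539 - 3*(-151)) / 2 = -86/2 = -43
a_3 = (-151 - 3*(-43)) / 2 = -22/2 = -11
a_2 = (-43 - 3*(-11)) / 2 = -10/2 = -5

-5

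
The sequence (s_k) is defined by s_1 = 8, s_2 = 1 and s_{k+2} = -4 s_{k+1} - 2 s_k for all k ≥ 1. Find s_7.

s_3 = -4·1 - 2·8 = -20
s_4 = -4·(-20) - 2·1 = 78
s_5 = -4·78 - 2·(-20) = -272
s_6 = -4·(-272) - 2·78 = 932
s_7 = -4·932 - 2·(-272) = -3184

-3184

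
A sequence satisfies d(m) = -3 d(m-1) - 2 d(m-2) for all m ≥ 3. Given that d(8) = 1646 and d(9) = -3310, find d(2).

8

Rearranging, d(m-2) = (d(m) + 3 d(m-1)) / -2.
d(7) = (-3310 + 3(1646)) / -2 = 1628/-2 = -814
d(6) = (1646 + 3(-814)) / -2 = -796/-2 = 398
d(5) = (-814 + 3(398)) / -2 = 380/-2 = -190
d(4) = (398 + 3(-190)) / -2 = -172/-2 = 86
d(3) = (-190 + 3(86)) / -2 = 68/-2 = -34
d(2) = (86 + 3(-34)) / -2 = -16/-2 = 8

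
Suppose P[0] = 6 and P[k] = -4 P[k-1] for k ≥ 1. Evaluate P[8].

393216

P[1] = -4(6) = -24
P[2] = -4(-24) = 96
P[3] = -4(96) = -384
P[4] = -4(-384) = 1536
P[5] = -4(1536) = -6144
P[6] = -4(-6144) = 24576
P[7] = -4(24576) = -98304
P[8] = -4(-98304) = 393216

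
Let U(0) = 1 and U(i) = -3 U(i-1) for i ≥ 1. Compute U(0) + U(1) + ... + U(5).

-182

U(1) = -3·1 = -3
U(2) = -3·(-3) = 9
U(3) = -3·9 = -27
U(4) = -3·(-27) = 81
U(5) = -3·81 = -243
Sum = 1 + (-3) + 9 + (-27) + 81 + (-243) = -182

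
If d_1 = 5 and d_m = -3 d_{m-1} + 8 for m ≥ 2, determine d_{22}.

-31381059607

The fixed point is 8/(1 + 3) = 2, so d_m - 2 = -3(d_{m-1} - 2).
Hence d_m = 3·(-3)^{m-1} + 2.
d_{22} = 3·(-3)^{21} + 2 = 3·-10460353203 + 2 = -31381059607.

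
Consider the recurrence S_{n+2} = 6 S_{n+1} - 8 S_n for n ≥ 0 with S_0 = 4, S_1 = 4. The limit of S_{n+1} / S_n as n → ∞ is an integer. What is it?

4

The characteristic equation is r^2 - 6r + 8 = 0, which factors as (r - 4)(r - 2) = 0.
So the roots are 4 and 2. Since |4| > |2| and the coefficient of 4^n is non-zero, the ratio tends to 4.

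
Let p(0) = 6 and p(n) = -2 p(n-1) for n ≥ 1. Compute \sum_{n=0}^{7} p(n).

p(1) = -2(6) = -12
p(2) = -2(-12) = 24
p(3) = -2(24) = -48
p(4) = -2(-48) = 96
p(5) = -2(96) = -192
p(6) = -2(-192) = 384
p(7) = -2(384) = -768
Sum = 6 + (-12) + 24 + (-48) + 96 + (-192) + 384 + (-768) = -510

-510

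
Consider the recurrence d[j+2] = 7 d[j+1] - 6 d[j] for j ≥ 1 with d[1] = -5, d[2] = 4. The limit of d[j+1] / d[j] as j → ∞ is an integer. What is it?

The characteristic equation is r^2 - 7r + 6 = 0, which factors as (r - 6)(r - 1) = 0.
So the roots are 6 and 1. Since |6| > |1| and the coefficient of 6^j is non-zero, the ratio tends to 6.

6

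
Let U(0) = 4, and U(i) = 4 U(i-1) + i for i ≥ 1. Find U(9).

U(1) = 4·4 + 1 = 17
U(2) = 4·17 + 2 = 70
U(3) = 4·70 + 3 = 283
U(4) = 4·283 + 4 = 1136
U(5) = 4·1136 + 5 = 4549
U(6) = 4·4549 + 6 = 18202
U(7) = 4·18202 + 7 = 72815
U(8) = 4·72815 + 8 = 291268
U(9) = 4·291268 + 9 = 1165081

1165081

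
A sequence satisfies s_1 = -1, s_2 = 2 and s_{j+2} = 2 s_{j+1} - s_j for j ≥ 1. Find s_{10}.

s_3 = 2*2 - (-1) = 5
s_4 = 2*5 - 2 = 8
s_5 = 2*8 - 5 = 11
s_6 = 2*11 - 8 = 14
s_7 = 2*14 - 11 = 17
s_8 = 2*17 - 14 = 20
s_9 = 2*20 - 17 = 23
s_{10} = 2*23 - 20 = 26

26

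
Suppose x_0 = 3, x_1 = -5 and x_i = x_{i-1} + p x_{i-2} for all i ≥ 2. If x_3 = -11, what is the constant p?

x_2 = -5 + 3p
x_3 = -5 - 2p
So -5 - 2p = -11, giving p = 3.

3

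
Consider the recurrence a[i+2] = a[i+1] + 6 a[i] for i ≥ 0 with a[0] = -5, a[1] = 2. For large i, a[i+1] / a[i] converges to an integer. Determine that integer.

3

The characteristic equation is r^2 - r - 6 = 0, which factors as (r - 3)(r + 2) = 0.
So the roots are 3 and -2. Since |3| > |-2| and the coefficient of 3^i is non-zero, the ratio tends to 3.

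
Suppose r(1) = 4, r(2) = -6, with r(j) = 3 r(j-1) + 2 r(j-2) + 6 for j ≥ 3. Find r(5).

r(3) = 3·(-6) + 2·4 + 6 = -4
r(4) = 3·(-4) + 2·(-6) + 6 = -18
r(5) = 3·(-18) + 2·(-4) + 6 = -56

-56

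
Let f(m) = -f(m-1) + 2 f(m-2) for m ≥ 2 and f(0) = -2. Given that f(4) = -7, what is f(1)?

-1

Let f(1) = z.
f(2) = -4 - z
f(3) = 4 + 3z
f(4) = -12 - 5z
So -12 - 5z = -7, giving z = -1.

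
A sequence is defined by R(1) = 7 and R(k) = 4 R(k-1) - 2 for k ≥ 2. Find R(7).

25942

R(2) = 4(7) - 2 = 26
R(3) = 4(26) - 2 = 102
R(4) = 4(102) - 2 = 406
R(5) = 4(406) - 2 = 1622
R(6) = 4(1622) - 2 = 6486
R(7) = 4(6486) - 2 = 25942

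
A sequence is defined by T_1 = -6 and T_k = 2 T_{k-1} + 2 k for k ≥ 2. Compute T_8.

T_2 = 2*(-6) + 4 = -8
T_3 = 2*(-8) + 6 = -10
T_4 = 2*(-10) + 8 = -12
T_5 = 2*(-12) + 10 = -14
T_6 = 2*(-14) + 12 = -16
T_7 = 2*(-16) + 14 = -18
T_8 = 2*(-18) + 16 = -20

-20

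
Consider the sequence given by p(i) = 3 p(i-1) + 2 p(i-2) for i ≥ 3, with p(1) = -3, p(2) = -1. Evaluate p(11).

p(3) = 3*(-1) + 2*(-3) = -9
p(4) = 3*(-9) + 2*(-1) = -29
p(5) = 3*(-29) + 2*(-9) = -105
p(6) = 3*(-105) + 2*(-29) = -373
p(7) = 3*(-373) + 2*(-105) = -1329
p(8) = 3*(-1329) + 2*(-373) = -4733
p(9) = 3*(-4733) + 2*(-1329) = -16857
p(10) = 3*(-16857) + 2*(-4733) = -60037
p(11) = 3*(-60037) + 2*(-16857) = -213825

-213825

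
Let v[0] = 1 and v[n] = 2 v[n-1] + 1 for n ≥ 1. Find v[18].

The fixed point is 1/(1 - 2) = -1, so v[n] + 1 = 2(v[n-1] + 1).
Hence v[n] = 2·2^n - 1.
v[18] = 2·2^{18} - 1 = 2·262144 - 1 = 524287.

524287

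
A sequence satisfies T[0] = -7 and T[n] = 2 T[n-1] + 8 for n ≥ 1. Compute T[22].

The fixed point is 8/(1 - 2) = -8, so T[n] + 8 = 2(T[n-1] + 8).
Hence T[n] = 1·2^n - 8.
T[22] = 1·2^{22} - 8 = 1·4194304 - 8 = 4194296.

4194296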